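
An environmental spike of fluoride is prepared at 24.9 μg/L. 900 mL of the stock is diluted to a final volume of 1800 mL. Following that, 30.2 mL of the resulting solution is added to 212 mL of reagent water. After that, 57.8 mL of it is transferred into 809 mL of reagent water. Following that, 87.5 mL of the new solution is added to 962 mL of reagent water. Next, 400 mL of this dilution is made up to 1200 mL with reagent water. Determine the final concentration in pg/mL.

Overall dilution factor = 2 × 8.020 × 15.00 × 11.99 × 3 = 8655.
24.9 μg/L / 8655 = 2.88 × 10⁻³ μg/L = 2.88 pg/mL.

2.88 pg/mL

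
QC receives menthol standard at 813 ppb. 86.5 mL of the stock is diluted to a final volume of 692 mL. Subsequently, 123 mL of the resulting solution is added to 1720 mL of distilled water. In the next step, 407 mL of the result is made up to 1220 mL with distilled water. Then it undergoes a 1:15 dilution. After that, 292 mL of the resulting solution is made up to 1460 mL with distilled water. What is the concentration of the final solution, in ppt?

Overall dilution factor = 8 × 14.98 × 2.998 × 15 × 5 = 2.69 × 10⁴.
813 ppb / 2.69 × 10⁴ = 0.0302 ppb = 30.2 ppt.

30.2 ppt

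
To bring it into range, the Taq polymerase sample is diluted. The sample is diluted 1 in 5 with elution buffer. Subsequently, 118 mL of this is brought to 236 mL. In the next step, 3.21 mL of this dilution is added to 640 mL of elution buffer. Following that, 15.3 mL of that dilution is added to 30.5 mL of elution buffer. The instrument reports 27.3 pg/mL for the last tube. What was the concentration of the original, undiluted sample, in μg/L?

164 μg/L

Overall dilution factor = 5 × 2 × 200.4 × 2.993 = 5998.
Original = 27.3 pg/mL × 5998 = 1.64 × 10⁵ pg/mL = 164 μg/L.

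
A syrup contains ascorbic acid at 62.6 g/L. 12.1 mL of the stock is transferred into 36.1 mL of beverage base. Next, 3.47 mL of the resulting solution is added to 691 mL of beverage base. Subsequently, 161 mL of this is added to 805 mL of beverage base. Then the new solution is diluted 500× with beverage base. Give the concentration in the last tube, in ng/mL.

Overall dilution factor = 3.983 × 200.1 × 6 × 500 = 2.39 × 10⁶.
62.6 g/L / 2.39 × 10⁶ = 2.62 × 10⁻⁵ g/L = 26.2 ng/mL.

26.2 ng/mL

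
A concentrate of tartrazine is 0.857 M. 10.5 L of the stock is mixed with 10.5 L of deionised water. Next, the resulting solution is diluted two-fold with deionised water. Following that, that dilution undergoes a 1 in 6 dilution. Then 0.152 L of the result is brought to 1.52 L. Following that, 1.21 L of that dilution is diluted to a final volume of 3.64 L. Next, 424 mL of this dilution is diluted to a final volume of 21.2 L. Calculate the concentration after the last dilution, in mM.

0.0237 mM

Overall dilution factor = 2 × 2 × 6 × 10 × 3.008 × 50 = 3.61 × 10⁴.
0.857 M / 3.61 × 10⁴ = 2.37 × 10⁻⁵ M = 0.0237 mM.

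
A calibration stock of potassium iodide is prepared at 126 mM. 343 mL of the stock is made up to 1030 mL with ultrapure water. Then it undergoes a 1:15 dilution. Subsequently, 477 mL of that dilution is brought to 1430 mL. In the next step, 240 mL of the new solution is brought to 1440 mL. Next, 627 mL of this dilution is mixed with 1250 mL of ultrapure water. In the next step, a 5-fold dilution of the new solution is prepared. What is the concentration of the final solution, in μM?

Overall dilution factor = 3.003 × 15 × 2.998 × 6 × 2.994 × 5 = 1.21 × 10⁴.
126 mM / 1.21 × 10⁴ = 0.0104 mM = 10.4 μM.

10.4 μM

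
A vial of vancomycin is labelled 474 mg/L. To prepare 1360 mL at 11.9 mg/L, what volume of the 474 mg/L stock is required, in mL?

34.1 mL

V₁ = C₂V₂/C₁ = 11.9 × 1360 / 474 = 34.1 mL.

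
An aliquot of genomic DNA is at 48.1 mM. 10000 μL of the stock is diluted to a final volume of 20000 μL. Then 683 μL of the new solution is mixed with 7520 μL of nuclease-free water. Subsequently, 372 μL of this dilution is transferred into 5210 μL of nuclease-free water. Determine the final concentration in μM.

133 μM

Overall dilution factor = 2 × 12.01 × 15.01 = 360.
48.1 mM / 360 = 0.133 mM = 133 μM.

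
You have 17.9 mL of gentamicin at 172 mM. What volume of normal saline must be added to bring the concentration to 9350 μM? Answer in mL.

9350 μM = 9.35 mM.
V₂ = C₁V₁/C₂ = 172 × 17.9 / 9.35 = 329 mL.
Diluent to add = V₂ − V₁ = 329 − 17.9 = 311 mL.

311 mL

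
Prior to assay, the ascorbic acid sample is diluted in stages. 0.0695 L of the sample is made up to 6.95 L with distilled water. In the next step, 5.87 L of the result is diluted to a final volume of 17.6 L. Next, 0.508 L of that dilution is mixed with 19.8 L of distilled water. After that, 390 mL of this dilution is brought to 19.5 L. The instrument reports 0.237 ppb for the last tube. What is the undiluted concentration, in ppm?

142 ppm

Overall dilution factor = 100 × 2.998 × 39.98 × 50 = 5.99 × 10⁵.
Original = 0.237 ppb × 5.99 × 10⁵ = 1.42 × 10⁵ ppb = 142 ppm.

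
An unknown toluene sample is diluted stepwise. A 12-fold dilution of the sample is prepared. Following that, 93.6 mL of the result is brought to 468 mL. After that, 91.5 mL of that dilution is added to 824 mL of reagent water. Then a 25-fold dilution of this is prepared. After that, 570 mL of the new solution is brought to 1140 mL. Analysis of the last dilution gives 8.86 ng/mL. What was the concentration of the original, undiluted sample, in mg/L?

266 mg/L

Overall dilution factor = 12 × 5 × 10.01 × 25 × 2 = 3.00 × 10⁴.
Original = 8.86 ng/mL × 3.00 × 10⁴ = 2.66 × 10⁵ ng/mL = 266 mg/L.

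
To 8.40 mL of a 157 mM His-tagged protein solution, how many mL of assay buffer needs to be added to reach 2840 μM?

456 mL

2840 μM = 2.84 mM.
V₂ = C₁V₁/C₂ = 157 × 8.40 / 2.84 = 464 mL.
Diluent to add = V₂ − V₁ = 464 − 8.40 = 456 mL.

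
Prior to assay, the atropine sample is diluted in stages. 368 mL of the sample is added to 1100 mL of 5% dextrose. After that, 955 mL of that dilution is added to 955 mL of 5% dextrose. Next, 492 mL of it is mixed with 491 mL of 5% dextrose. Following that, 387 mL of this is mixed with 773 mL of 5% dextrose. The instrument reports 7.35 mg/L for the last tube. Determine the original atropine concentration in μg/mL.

Overall dilution factor = 3.989 × 2 × 1.998 × 2.997 = 47.8.
Original = 7.35 mg/L × 47.8 = 351 mg/L = 351 μg/mL.

351 μg/mL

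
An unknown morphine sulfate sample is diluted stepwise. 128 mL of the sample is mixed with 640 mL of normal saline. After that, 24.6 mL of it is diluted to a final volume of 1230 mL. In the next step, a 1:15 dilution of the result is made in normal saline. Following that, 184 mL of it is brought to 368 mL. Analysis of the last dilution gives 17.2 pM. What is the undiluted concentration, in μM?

Overall dilution factor = 6 × 50 × 15 × 2 = 9000.
Original = 17.2 pM × 9000 = 1.55 × 10⁵ pM = 0.155 μM.

0.155 μM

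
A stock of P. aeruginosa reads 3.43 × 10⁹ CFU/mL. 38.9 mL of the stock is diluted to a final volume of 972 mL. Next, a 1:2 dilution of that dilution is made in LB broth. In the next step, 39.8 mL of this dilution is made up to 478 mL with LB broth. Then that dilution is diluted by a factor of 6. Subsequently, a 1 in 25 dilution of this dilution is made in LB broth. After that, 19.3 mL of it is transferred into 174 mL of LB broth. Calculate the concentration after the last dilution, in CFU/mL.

Overall dilution factor = 24.99 × 2 × 12.01 × 6 × 25 × 10.02 = 9.02 × 10⁵.
3.43 × 10⁹ CFU/mL / 9.02 × 10⁵ = 3800 CFU/mL.

3800 CFU/mL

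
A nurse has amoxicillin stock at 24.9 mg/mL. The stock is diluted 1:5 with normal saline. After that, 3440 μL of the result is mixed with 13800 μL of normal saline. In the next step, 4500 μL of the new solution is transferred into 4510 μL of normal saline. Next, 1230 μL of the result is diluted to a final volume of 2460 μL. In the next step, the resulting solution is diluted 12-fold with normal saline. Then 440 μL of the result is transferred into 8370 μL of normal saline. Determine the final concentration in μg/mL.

1.03 μg/mL

Overall dilution factor = 5 × 5.012 × 2.002 × 2 × 12 × 20.02 = 2.41 × 10⁴.
24.9 mg/mL / 2.41 × 10⁴ = 1.03 × 10⁻³ mg/mL = 1.03 μg/mL.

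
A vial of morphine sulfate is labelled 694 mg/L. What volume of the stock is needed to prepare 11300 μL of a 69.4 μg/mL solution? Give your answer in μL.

1130 μL

69.4 μg/mL = 69.4 mg/L.
V₁ = C₂V₂/C₁ = 69.4 × 11300 / 694 = 1130 μL.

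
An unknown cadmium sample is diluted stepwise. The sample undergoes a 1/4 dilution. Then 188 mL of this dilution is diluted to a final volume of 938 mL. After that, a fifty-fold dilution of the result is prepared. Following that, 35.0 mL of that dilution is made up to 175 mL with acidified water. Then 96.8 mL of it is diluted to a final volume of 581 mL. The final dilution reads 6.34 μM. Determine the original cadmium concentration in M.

Overall dilution factor = 4 × 4.989 × 50 × 5 × 6.002 = 2.99 × 10⁴.
Original = 6.34 μM × 2.99 × 10⁴ = 1.90 × 10⁵ μM = 0.190 M.

0.190 M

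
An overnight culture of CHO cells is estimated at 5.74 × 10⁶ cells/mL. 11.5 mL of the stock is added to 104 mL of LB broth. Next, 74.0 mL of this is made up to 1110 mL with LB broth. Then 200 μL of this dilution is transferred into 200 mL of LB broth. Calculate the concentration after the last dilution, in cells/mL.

38.1 cells/mL

Overall dilution factor = 10.04 × 15 × 1001 = 1.51 × 10⁵.
5.74 × 10⁶ cells/mL / 1.51 × 10⁵ = 38.1 cells/mL.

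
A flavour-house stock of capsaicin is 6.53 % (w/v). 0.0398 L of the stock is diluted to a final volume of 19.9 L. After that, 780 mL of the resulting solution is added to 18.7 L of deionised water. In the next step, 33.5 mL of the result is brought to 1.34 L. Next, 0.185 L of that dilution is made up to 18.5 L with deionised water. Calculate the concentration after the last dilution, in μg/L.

1.31 μg/L

Overall dilution factor = 500 × 24.97 × 40 × 100 = 4.99 × 10⁷.
6.53 % (w/v) / 4.99 × 10⁷ = 1.31 × 10⁻⁷ % (w/v) = 1.31 μg/L.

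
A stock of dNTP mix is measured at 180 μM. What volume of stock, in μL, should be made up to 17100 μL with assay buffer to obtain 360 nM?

34.2 μL

360 nM = 0.360 μM.
V₁ = C₂V₂/C₁ = 0.360 × 17100 / 180 = 34.2 μL.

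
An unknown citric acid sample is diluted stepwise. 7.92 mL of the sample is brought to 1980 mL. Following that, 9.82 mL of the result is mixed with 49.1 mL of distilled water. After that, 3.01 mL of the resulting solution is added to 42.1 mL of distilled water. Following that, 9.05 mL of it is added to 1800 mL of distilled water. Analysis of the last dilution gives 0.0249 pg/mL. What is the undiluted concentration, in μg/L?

Overall dilution factor = 250 × 6 × 14.99 × 199.9 = 4.49 × 10⁶.
Original = 0.0249 pg/mL × 4.49 × 10⁶ = 1.12 × 10⁵ pg/mL = 112 μg/L.

112 μg/L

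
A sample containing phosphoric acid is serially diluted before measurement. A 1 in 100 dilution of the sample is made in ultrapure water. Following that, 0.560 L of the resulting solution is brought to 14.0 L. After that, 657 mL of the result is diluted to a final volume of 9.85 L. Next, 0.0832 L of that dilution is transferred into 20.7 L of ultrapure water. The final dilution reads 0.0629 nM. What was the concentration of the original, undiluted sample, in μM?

589 μM

Overall dilution factor = 100 × 25 × 14.99 × 249.8 = 9.36 × 10⁶.
Original = 0.0629 nM × 9.36 × 10⁶ = 5.89 × 10⁵ nM = 589 μM.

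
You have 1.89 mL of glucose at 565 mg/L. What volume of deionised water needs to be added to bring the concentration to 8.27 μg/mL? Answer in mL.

127 mL

8.27 μg/mL = 8.27 mg/L.
V₂ = C₁V₁/C₂ = 565 × 1.89 / 8.27 = 129 mL.
Diluent to add = V₂ − V₁ = 129 − 1.89 = 127 mL.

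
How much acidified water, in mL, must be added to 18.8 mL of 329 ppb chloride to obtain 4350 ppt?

1400 mL

4350 ppt = 4.35 ppb.
V₂ = C₁V₁/C₂ = 329 × 18.8 / 4.35 = 1422 mL.
Diluent to add = V₂ − V₁ = 1422 − 18.8 = 1400 mL.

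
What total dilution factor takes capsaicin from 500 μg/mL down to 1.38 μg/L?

Factor = C₀/C_target = 500 μg/mL / 1.38 μg/L = 3.62 × 10⁵.

3.62 × 10⁵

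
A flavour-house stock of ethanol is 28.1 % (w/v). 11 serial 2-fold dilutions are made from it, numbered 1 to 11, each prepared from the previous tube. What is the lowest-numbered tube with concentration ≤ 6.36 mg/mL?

tube 6

Tube n has concentration 28.1 % (w/v) / 2ⁿ.
Need 2ⁿ ≥ 28.1 % (w/v) / 6.36 mg/mL = 44.2, so n ≥ 5.47.
First such tube: n = 6.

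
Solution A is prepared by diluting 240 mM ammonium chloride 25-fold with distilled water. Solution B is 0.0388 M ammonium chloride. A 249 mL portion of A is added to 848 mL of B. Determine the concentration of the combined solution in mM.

C_A = 240 mM / 25 = 9.60 mM.
C_B = 0.0388 M = 38.8 mM.
C_mix = (C_A·V_A + C_B·V_B)/(V_A + V_B) = (9.60×249 + 38.8×848) / 1097 = 32.2 mM.

32.2 mM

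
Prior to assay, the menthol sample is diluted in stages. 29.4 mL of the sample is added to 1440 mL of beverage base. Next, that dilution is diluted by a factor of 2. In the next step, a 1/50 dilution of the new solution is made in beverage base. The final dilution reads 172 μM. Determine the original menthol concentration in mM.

860 mM

Overall dilution factor = 49.98 × 2 × 50 = 4998.
Original = 172 μM × 4998 = 8.60 × 10⁵ μM = 860 mM.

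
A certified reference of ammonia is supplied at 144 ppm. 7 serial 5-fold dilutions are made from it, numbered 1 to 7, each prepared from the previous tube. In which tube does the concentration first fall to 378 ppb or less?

tube 4

Tube n has concentration 144 ppm / 5ⁿ.
Need 5ⁿ ≥ 144 ppm / 378 ppb = 381, so n ≥ 3.69.
First such tube: n = 4.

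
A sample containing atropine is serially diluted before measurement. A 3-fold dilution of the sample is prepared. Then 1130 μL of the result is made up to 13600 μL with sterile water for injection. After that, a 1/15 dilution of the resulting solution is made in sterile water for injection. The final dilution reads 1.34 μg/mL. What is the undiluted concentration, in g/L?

0.726 g/L

Overall dilution factor = 3 × 12.04 × 15 = 542.
Original = 1.34 μg/mL × 542 = 726 μg/mL = 0.726 g/L.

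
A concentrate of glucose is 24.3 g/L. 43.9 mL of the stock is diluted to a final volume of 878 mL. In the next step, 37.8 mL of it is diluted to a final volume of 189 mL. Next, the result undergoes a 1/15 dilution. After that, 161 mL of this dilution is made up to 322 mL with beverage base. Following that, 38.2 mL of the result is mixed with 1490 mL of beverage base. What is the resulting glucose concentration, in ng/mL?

Overall dilution factor = 20 × 5 × 15 × 2 × 40.01 = 1.20 × 10⁵.
24.3 g/L / 1.20 × 10⁵ = 2.02 × 10⁻⁴ g/L = 202 ng/mL.

202 ng/mL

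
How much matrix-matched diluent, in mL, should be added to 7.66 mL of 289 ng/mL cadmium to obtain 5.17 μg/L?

421 mL

5.17 μg/L = 5.17 ng/mL.
V₂ = C₁V₁/C₂ = 289 × 7.66 / 5.17 = 428 mL.
Diluent to add = V₂ − V₁ = 428 − 7.66 = 421 mL.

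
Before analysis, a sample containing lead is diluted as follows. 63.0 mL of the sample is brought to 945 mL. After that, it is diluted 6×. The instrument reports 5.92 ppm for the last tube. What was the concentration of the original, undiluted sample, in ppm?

533 ppm

Overall dilution factor = 15 × 6 = 90.0.
Original = 5.92 ppm × 90.0 = 533 ppm.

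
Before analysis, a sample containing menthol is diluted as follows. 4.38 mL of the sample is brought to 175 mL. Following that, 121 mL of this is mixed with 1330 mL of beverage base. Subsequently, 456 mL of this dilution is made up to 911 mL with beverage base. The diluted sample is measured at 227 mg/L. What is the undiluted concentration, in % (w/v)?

Overall dilution factor = 39.95 × 11.99 × 1.998 = 957.
Original = 227 mg/L × 957 = 2.17 × 10⁵ mg/L = 21.7 % (w/v).

21.7 % (w/v)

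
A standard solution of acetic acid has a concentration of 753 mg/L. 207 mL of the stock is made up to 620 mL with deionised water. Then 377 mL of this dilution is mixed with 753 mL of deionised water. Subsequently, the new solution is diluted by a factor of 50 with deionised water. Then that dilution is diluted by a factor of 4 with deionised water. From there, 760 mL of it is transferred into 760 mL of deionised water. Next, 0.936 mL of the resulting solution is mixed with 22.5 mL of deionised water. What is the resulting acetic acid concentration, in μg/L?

Overall dilution factor = 2.995 × 2.997 × 50 × 4 × 2 × 25.04 = 8.99 × 10⁴.
753 mg/L / 8.99 × 10⁴ = 8.37 × 10⁻³ mg/L = 8.37 μg/L.

8.37 μg/L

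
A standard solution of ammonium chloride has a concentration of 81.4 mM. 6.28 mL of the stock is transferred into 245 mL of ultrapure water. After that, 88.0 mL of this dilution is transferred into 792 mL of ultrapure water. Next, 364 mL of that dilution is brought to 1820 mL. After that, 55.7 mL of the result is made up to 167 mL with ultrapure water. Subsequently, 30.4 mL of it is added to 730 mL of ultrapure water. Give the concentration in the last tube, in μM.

Overall dilution factor = 40.01 × 10 × 5 × 2.998 × 25.01 = 1.50 × 10⁵.
81.4 mM / 1.50 × 10⁵ = 5.43 × 10⁻⁴ mM = 0.543 μM.

0.543 μM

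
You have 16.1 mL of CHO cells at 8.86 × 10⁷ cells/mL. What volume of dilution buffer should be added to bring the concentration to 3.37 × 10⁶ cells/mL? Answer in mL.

407 mL

V₂ = C₁V₁/C₂ = 8.86 × 10⁷ × 16.1 / 3.37 × 10⁶ = 423 mL.
Diluent to add = V₂ − V₁ = 423 − 16.1 = 407 mL.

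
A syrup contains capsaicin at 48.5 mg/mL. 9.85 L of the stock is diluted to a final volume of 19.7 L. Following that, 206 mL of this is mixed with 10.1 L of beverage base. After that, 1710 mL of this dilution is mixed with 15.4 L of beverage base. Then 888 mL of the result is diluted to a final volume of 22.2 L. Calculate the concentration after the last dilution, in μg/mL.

Overall dilution factor = 2 × 50.03 × 10.01 × 25 = 2.50 × 10⁴.
48.5 mg/mL / 2.50 × 10⁴ = 1.94 × 10⁻³ mg/mL = 1.94 μg/mL.

1.94 μg/mL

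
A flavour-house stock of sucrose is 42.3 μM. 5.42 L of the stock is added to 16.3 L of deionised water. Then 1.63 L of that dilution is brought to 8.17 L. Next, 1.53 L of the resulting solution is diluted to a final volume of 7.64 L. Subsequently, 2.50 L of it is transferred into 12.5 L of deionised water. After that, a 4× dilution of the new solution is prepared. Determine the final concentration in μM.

Overall dilution factor = 4.007 × 5.012 × 4.993 × 6 × 4 = 2407.
42.3 μM / 2407 = 0.0176 μM.

0.0176 μM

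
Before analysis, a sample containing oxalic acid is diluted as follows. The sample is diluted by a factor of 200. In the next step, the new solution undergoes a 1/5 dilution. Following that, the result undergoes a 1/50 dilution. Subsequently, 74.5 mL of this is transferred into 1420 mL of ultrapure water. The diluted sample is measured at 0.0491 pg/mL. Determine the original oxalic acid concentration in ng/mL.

49.2 ng/mL

Overall dilution factor = 200 × 5 × 50 × 20.06 = 1.00 × 10⁶.
Original = 0.0491 pg/mL × 1.00 × 10⁶ = 4.92 × 10⁴ pg/mL = 49.2 ng/mL.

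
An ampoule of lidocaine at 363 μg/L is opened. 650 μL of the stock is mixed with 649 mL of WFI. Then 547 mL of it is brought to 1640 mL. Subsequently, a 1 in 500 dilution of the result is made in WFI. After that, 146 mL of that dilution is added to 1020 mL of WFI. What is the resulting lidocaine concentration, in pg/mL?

0.0303 pg/mL

Overall dilution factor = 999.5 × 2.998 × 500 × 7.986 = 1.20 × 10⁷.
363 μg/L / 1.20 × 10⁷ = 3.03 × 10⁻⁵ μg/L = 0.0303 pg/mL.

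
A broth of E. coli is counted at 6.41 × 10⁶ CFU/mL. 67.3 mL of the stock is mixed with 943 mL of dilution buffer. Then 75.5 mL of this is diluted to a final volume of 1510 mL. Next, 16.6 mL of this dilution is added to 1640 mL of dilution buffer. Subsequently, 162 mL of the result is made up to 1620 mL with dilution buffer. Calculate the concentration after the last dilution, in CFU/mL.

Overall dilution factor = 15.01 × 20 × 99.80 × 10 = 3.00 × 10⁵.
6.41 × 10⁶ CFU/mL / 3.00 × 10⁵ = 21.4 CFU/mL.

21.4 CFU/mL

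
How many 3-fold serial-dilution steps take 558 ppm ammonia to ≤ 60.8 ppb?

Need 3ⁿ ≥ 9178, so n ≥ log(9178)/log(3) = 8.31.
Minimum whole steps: n = 9.

9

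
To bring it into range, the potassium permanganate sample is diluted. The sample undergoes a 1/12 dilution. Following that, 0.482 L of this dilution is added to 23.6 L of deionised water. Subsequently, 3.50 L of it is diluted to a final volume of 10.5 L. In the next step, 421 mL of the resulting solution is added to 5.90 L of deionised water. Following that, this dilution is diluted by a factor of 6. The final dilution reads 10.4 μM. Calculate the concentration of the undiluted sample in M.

Overall dilution factor = 12 × 49.96 × 3 × 15.01 × 6 = 1.62 × 10⁵.
Original = 10.4 μM × 1.62 × 10⁵ = 1.69 × 10⁶ μM = 1.69 M.

1.69 M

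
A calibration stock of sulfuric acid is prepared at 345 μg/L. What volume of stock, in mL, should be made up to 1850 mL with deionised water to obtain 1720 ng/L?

9.22 mL

1720 ng/L = 1.72 μg/L.
V₁ = C₂V₂/C₁ = 1.72 × 1850 / 345 = 9.22 mL.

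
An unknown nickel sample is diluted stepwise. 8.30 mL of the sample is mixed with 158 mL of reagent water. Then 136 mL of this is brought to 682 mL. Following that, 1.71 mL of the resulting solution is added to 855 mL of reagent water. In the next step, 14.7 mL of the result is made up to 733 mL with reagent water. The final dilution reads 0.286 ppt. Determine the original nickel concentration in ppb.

Overall dilution factor = 20.04 × 5.015 × 501 × 49.86 = 2.51 × 10⁶.
Original = 0.286 ppt × 2.51 × 10⁶ = 7.18 × 10⁵ ppt = 718 ppb.

718 ppb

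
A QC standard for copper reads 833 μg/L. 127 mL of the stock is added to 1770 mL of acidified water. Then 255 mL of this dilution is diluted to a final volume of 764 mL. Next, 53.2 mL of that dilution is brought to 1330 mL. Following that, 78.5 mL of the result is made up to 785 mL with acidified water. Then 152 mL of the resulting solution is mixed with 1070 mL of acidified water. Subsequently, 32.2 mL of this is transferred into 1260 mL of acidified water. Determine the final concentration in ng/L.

0.231 ng/L

Overall dilution factor = 14.94 × 2.996 × 25 × 10 × 8.039 × 40.13 = 3.61 × 10⁶.
833 μg/L / 3.61 × 10⁶ = 2.31 × 10⁻⁴ μg/L = 0.231 ng/L.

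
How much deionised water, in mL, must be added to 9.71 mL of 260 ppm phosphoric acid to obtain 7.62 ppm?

V₂ = C₁V₁/C₂ = 260 × 9.71 / 7.62 = 331 mL.
Diluent to add = V₂ − V₁ = 331 − 9.71 = 322 mL.

322 mL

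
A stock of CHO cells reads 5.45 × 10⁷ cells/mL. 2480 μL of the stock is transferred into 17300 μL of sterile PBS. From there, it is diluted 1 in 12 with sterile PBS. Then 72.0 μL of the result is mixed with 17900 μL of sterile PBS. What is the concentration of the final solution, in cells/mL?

Overall dilution factor = 7.976 × 12 × 249.6 = 2.39 × 10⁴.
5.45 × 10⁷ cells/mL / 2.39 × 10⁴ = 2280 cells/mL.

2280 cells/mL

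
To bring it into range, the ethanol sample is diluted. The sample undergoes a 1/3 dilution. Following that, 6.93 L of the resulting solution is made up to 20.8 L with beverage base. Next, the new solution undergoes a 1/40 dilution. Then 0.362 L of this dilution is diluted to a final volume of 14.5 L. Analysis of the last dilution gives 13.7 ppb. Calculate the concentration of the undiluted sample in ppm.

198 ppm

Overall dilution factor = 3 × 3.001 × 40 × 40.06 = 1.44 × 10⁴.
Original = 13.7 ppb × 1.44 × 10⁴ = 1.98 × 10⁵ ppb = 198 ppm.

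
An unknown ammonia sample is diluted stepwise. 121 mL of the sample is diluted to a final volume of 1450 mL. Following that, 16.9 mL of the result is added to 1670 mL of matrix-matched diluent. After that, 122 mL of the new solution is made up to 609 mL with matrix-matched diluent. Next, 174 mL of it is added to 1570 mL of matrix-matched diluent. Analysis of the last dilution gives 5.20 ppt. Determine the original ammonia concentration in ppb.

311 ppb

Overall dilution factor = 11.98 × 99.82 × 4.992 × 10.02 = 5.98 × 10⁴.
Original = 5.20 ppt × 5.98 × 10⁴ = 3.11 × 10⁵ ppt = 311 ppb.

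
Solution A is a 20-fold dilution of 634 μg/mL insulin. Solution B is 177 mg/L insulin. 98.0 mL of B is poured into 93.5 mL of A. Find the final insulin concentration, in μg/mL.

C_A = 634 μg/mL / 20 = 31.7 μg/mL.
C_B = 177 mg/L = 177 μg/mL.
C_mix = (C_A·V_A + C_B·V_B)/(V_A + V_B) = (31.7×93.5 + 177×98.0) / 191.5 = 106 μg/mL.

106 μg/mL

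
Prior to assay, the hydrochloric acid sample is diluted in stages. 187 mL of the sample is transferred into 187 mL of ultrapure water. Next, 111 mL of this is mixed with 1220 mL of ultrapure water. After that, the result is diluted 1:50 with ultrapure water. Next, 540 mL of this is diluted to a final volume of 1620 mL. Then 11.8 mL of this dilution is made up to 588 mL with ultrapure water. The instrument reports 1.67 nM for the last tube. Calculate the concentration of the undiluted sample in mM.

0.299 mM

Overall dilution factor = 2 × 11.99 × 50 × 3 × 49.83 = 1.79 × 10⁵.
Original = 1.67 nM × 1.79 × 10⁵ = 2.99 × 10⁵ nM = 0.299 mM.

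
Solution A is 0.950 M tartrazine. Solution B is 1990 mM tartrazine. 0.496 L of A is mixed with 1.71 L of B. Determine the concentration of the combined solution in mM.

1760 mM

C_B = 1990 mM = 1.99 M.
C_mix = (C_A·V_A + C_B·V_B)/(V_A + V_B) = (0.950×0.496 + 1.99×1.71) / 2.206 = 1.76 M = 1760 mM.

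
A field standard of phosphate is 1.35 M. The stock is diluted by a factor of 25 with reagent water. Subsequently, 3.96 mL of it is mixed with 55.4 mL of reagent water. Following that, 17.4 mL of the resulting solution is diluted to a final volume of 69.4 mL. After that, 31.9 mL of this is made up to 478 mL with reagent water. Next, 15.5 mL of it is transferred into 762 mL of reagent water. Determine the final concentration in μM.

1.20 μM

Overall dilution factor = 25 × 14.99 × 3.989 × 14.98 × 50.16 = 1.12 × 10⁶.
1.35 M / 1.12 × 10⁶ = 1.20 × 10⁻⁶ M = 1.20 μM.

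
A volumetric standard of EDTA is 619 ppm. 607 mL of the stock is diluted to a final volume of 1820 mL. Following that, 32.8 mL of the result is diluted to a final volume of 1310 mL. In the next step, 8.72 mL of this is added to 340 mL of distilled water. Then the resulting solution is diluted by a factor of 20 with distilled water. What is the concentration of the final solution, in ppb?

Overall dilution factor = 2.998 × 39.94 × 39.99 × 20 = 9.58 × 10⁴.
619 ppm / 9.58 × 10⁴ = 6.46 × 10⁻³ ppm = 6.46 ppb.

6.46 ppb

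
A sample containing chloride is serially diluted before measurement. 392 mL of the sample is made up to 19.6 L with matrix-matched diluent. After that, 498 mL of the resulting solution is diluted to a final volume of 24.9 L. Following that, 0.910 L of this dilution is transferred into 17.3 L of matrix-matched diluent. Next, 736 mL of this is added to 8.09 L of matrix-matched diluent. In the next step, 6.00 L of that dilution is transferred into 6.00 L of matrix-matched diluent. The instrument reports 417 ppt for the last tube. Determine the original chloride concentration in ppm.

Overall dilution factor = 50 × 50 × 20.01 × 11.99 × 2 = 1.20 × 10⁶.
Original = 417 ppt × 1.20 × 10⁶ = 5.00 × 10⁸ ppt = 500 ppm.

500 ppm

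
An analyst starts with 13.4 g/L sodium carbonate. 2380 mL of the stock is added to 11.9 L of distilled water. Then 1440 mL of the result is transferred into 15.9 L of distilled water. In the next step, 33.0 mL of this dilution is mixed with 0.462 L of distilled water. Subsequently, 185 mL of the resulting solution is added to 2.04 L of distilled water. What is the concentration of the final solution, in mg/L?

1.03 mg/L

Overall dilution factor = 6 × 12.04 × 15 × 12.03 = 1.30 × 10⁴.
13.4 g/L / 1.30 × 10⁴ = 1.03 × 10⁻³ g/L = 1.03 mg/L.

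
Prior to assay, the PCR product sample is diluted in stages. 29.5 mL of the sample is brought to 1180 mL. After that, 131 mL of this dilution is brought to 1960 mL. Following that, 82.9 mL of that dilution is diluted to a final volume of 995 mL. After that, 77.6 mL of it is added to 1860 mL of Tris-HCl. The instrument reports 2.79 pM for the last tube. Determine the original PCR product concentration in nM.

500 nM

Overall dilution factor = 40 × 14.96 × 12.00 × 24.97 = 1.79 × 10⁵.
Original = 2.79 pM × 1.79 × 10⁵ = 5.00 × 10⁵ pM = 500 nM.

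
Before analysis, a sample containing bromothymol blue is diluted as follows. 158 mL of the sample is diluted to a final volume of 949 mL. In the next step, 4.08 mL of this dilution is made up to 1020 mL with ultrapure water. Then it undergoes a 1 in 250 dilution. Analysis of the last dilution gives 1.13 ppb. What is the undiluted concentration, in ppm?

Overall dilution factor = 6.006 × 250 × 250 = 3.75 × 10⁵.
Original = 1.13 ppb × 3.75 × 10⁵ = 4.24 × 10⁵ ppb = 424 ppm.

424 ppm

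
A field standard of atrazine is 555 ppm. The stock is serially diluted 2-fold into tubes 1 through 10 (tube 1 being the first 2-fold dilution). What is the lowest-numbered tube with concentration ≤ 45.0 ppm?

tube 4

Tube n has concentration 555 ppm / 2ⁿ.
Need 2ⁿ ≥ 555 ppm / 45.0 ppm = 12.3, so n ≥ 3.62.
First such tube: n = 4.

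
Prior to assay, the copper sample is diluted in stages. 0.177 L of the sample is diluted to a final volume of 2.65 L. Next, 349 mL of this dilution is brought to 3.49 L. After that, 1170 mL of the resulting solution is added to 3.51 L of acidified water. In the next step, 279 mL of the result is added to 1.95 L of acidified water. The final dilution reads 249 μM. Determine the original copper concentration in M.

1.19 M

Overall dilution factor = 14.97 × 10 × 4 × 7.989 = 4785.
Original = 249 μM × 4785 = 1.19 × 10⁶ μM = 1.19 M.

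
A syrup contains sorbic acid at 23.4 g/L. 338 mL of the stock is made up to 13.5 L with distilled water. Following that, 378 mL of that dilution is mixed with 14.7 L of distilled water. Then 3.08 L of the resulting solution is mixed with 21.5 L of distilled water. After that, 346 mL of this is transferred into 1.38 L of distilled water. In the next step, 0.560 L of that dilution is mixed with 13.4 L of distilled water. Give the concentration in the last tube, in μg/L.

Overall dilution factor = 39.94 × 39.89 × 7.981 × 4.988 × 24.93 = 1.58 × 10⁶.
23.4 g/L / 1.58 × 10⁶ = 1.48 × 10⁻⁵ g/L = 14.8 μg/L.

14.8 μg/L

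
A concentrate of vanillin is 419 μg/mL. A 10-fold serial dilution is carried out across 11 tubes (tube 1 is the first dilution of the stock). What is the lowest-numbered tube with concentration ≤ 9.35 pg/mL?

Tube n has concentration 419 μg/mL / 10ⁿ.
Need 10ⁿ ≥ 419 μg/mL / 9.35 pg/mL = 4.48 × 10⁷, so n ≥ 7.65.
First such tube: n = 8.

tube 8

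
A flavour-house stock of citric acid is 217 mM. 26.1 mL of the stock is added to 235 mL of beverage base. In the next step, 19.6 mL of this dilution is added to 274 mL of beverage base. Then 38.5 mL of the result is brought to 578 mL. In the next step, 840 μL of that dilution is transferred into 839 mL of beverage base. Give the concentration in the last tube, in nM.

Overall dilution factor = 10.00 × 14.98 × 15.01 × 999.8 = 2.25 × 10⁶.
217 mM / 2.25 × 10⁶ = 9.65 × 10⁻⁵ mM = 96.5 nM.

96.5 nM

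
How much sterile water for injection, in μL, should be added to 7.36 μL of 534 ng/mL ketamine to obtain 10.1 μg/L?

10.1 μg/L = 10.1 ng/mL.
V₂ = C₁V₁/C₂ = 534 × 7.36 / 10.1 = 389 μL.
Diluent to add = V₂ − V₁ = 389 − 7.36 = 382 μL.

382 μL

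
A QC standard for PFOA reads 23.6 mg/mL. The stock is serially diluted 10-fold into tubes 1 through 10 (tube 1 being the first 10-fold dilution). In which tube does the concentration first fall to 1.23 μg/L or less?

Tube n has concentration 23.6 mg/mL / 10ⁿ.
Need 10ⁿ ≥ 23.6 mg/mL / 1.23 μg/L = 1.92 × 10⁷, so n ≥ 7.28.
First such tube: n = 8.

tube 8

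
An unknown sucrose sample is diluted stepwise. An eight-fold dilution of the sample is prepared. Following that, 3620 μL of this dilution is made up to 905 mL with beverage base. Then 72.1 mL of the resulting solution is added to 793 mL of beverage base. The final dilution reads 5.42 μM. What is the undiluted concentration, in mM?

Overall dilution factor = 8 × 250 × 12.00 = 2.40 × 10⁴.
Original = 5.42 μM × 2.40 × 10⁴ = 1.30 × 10⁵ μM = 130 mM.

130 mM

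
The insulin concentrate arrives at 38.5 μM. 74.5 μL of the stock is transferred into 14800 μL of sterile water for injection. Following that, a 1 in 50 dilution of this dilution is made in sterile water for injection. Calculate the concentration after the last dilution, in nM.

3.86 nM

Overall dilution factor = 199.7 × 50 = 9983.
38.5 μM / 9983 = 3.86 × 10⁻³ μM = 3.86 nM.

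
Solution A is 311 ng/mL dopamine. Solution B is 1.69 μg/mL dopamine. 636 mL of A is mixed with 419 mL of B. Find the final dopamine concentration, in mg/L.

C_B = 1.69 μg/mL = 1690 ng/mL.
C_mix = (C_A·V_A + C_B·V_B)/(V_A + V_B) = (311×636 + 1690×419) / 1055 = 859 ng/mL = 0.859 mg/L.

0.859 mg/L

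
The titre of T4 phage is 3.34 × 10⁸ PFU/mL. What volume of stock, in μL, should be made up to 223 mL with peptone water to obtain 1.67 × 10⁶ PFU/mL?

V₁ = C₂V₂/C₁ = 1.67 × 10⁶ × 223 / 3.34 × 10⁸ = 1.11 mL = 1120 μL.

1120 μL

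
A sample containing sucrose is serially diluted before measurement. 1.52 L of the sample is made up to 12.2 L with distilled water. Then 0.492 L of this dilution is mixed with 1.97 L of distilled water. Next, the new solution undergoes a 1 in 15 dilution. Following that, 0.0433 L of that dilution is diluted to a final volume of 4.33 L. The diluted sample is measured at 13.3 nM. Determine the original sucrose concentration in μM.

801 μM

Overall dilution factor = 8.026 × 5.004 × 15 × 100 = 6.02 × 10⁴.
Original = 13.3 nM × 6.02 × 10⁴ = 8.01 × 10⁵ nM = 801 μM.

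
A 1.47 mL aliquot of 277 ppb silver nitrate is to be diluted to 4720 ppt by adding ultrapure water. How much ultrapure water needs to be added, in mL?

84.8 mL

4720 ppt = 4.72 ppb.
V₂ = C₁V₁/C₂ = 277 × 1.47 / 4.72 = 86.3 mL.
Diluent to add = V₂ − V₁ = 86.3 − 1.47 = 84.8 mL.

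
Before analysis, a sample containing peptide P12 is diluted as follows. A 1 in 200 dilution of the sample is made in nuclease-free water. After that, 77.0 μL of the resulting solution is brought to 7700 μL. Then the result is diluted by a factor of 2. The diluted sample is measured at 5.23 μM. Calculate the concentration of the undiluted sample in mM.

Overall dilution factor = 200 × 100 × 2 = 4.00 × 10⁴.
Original = 5.23 μM × 4.00 × 10⁴ = 2.09 × 10⁵ μM = 209 mM.

209 mM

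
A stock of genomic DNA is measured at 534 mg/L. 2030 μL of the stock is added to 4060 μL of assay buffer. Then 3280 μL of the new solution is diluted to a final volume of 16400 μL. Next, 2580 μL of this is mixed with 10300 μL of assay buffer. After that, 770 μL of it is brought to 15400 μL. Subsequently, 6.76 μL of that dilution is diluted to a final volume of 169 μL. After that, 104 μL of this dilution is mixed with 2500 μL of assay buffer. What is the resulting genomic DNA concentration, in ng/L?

Overall dilution factor = 3 × 5 × 4.992 × 20 × 25 × 25.04 = 9.37 × 10⁵.
534 mg/L / 9.37 × 10⁵ = 5.70 × 10⁻⁴ mg/L = 570 ng/L.

570 ng/L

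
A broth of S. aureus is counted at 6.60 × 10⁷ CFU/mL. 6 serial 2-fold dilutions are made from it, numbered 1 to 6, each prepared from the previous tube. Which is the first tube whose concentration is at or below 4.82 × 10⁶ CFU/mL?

tube 4

Tube n has concentration 6.60 × 10⁷ CFU/mL / 2ⁿ.
Need 2ⁿ ≥ 6.60 × 10⁷ CFU/mL / 4.82 × 10⁶ CFU/mL = 13.7, so n ≥ 3.78.
First such tube: n = 4.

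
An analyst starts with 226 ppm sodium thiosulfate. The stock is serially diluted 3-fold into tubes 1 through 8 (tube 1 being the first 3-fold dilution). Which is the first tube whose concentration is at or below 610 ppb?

Tube n has concentration 226 ppm / 3ⁿ.
Need 3ⁿ ≥ 226 ppm / 610 ppb = 370, so n ≥ 5.38.
First such tube: n = 6.

tube 6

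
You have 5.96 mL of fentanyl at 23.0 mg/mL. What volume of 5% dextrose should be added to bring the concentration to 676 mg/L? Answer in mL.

197 mL

676 mg/L = 0.676 mg/mL.
V₂ = C₁V₁/C₂ = 23.0 × 5.96 / 0.676 = 203 mL.
Diluent to add = V₂ − V₁ = 203 − 5.96 = 197 mL.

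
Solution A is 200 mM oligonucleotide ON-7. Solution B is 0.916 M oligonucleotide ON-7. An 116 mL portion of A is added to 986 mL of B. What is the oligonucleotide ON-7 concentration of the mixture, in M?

0.841 M

C_B = 0.916 M = 916 mM.
C_mix = (C_A·V_A + C_B·V_B)/(V_A + V_B) = (200×116 + 916×986) / 1102 = 841 mM = 0.841 M.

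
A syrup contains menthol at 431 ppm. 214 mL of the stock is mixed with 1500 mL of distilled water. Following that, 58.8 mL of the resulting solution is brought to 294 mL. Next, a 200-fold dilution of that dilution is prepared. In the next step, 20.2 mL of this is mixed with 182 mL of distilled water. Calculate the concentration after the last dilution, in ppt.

5380 ppt

Overall dilution factor = 8.009 × 5 × 200 × 10.01 = 8.02 × 10⁴.
431 ppm / 8.02 × 10⁴ = 5.38 × 10⁻³ ppm = 5380 ppt.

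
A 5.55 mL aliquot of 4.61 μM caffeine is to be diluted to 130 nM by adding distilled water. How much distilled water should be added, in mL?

191 mL

130 nM = 0.130 μM.
V₂ = C₁V₁/C₂ = 4.61 × 5.55 / 0.130 = 197 mL.
Diluent to add = V₂ − V₁ = 197 − 5.55 = 191 mL.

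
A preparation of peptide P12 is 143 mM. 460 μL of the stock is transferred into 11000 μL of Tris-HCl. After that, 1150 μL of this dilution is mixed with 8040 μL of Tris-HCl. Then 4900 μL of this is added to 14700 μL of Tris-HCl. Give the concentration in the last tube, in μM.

Overall dilution factor = 24.91 × 7.991 × 4 = 796.
143 mM / 796 = 0.180 mM = 180 μM.

180 μM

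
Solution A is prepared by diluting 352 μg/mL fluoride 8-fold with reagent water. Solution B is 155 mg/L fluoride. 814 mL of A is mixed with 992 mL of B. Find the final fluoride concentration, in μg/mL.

C_A = 352 μg/mL / 8 = 44.0 μg/mL.
C_B = 155 mg/L = 155 μg/mL.
C_mix = (C_A·V_A + C_B·V_B)/(V_A + V_B) = (44.0×814 + 155×992) / 1806 = 105 μg/mL.

105 μg/mL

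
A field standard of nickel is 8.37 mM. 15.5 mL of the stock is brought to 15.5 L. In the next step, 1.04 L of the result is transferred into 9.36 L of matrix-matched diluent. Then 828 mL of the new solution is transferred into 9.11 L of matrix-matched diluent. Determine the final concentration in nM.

Overall dilution factor = 1000 × 10 × 12.00 = 1.20 × 10⁵.
8.37 mM / 1.20 × 10⁵ = 6.97 × 10⁻⁵ mM = 69.7 nM.

69.7 nM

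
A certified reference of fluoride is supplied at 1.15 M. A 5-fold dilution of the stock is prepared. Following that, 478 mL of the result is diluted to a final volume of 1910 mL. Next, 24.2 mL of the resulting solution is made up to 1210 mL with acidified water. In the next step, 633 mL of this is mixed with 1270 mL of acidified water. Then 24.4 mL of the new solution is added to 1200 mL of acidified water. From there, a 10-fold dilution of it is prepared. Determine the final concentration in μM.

0.763 μM

Overall dilution factor = 5 × 3.996 × 50 × 3.006 × 50.18 × 10 = 1.51 × 10⁶.
1.15 M / 1.51 × 10⁶ = 7.63 × 10⁻⁷ M = 0.763 μM.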